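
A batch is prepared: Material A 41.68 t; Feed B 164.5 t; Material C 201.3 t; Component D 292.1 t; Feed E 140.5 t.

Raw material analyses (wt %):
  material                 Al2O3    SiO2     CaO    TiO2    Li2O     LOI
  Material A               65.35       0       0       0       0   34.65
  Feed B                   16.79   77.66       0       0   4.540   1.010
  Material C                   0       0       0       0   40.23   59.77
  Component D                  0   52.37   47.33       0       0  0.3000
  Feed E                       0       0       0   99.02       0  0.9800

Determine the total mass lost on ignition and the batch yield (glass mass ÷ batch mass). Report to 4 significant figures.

LOI loss = 138.7 t; glass = 701.4 t; yield = 83.49%

The intermediate values appear, with 4-significant-figure rounding, in the working — all arithmetic carries full precision throughout; exactly one rounding is applied to each reported result — derived quantities, including totals, glass mass, the yield, five oxide percentages, ignition loss, are computed starting from the weights per 701.4 t of glass at full float precision, as given in the question or the answer.
LOI of each material in turn:
  Material A: 41.68 × 0.3465 = 14.44 t
  Feed B: 164.5 × 0.01010 = 1.661 t
  Material C: 201.3 × 0.5977 = 120.3 t
  Component D: 292.1 × 0.003000 = 0.8763 t
  Feed E: 140.5 × 0.009800 = 1.377 t
Total LOI = 138.7 t
Glass = batch − LOI = 840.1 − 138.7 = 701.4 t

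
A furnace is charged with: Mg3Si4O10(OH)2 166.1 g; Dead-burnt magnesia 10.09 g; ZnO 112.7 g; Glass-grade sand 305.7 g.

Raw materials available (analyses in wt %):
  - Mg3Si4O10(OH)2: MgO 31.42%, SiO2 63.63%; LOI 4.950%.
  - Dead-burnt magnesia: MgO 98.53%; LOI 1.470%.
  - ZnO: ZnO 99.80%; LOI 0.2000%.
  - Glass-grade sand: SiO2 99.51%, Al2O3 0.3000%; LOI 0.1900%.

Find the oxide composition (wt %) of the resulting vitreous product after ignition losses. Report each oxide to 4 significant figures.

Glass mass = 585.4 g (batch 594.6 − LOI 9.177).
Composition: MgO 10.61%, SiO2 70.02%, Al2O3 0.1567%, ZnO 19.21%

Values along the way are rounded off to 4 significant digits when quoted — full precision is maintained in all steps; each reported figure carries a single rounding. The derived quantities (net glass mass, totals, four oxide percentages, ignition loss, the yield) are rebuilt using the weight values per 585.4 g of glass at exact precision exactly as shown in the problem or answer text.
Delivered oxide masses:
  MgO: 166.1·0.3142 + 10.09·0.9853 = 62.13 g
  SiO2: 166.1·0.6363 + 305.7·0.9951 = 409.9 g
  Al2O3: 305.7·0.003000 = 0.9171 g
  ZnO: 112.7·0.9980 = 112.5 g
LOI: 166.1·0.04950 + 10.09·0.01470 + 112.7·0.002000 + 305.7·0.001900 = 9.177 g
Glass = total batch minus LOI = 594.6 − 9.177 = 585.4 g (consistent with Σ oxide mass)
each wt % is 100 × oxide ÷ glass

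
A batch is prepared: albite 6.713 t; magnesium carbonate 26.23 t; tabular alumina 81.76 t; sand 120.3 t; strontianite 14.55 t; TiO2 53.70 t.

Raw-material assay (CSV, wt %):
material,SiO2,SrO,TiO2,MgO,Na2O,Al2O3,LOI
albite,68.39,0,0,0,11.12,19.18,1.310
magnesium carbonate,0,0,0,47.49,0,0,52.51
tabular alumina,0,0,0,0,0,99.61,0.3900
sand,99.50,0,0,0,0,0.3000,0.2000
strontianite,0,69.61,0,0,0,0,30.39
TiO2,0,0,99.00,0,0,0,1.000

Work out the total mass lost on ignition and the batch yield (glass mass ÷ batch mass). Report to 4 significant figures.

The whole derivation keeps exact precision in all steps. Values along the way are displayed, with 4-significant-digit rounding, in the printout. Exactly one rounding lands on every reported result; derived quantities (LOI, the totals, six oxide percentages, glass mass, yield) are rebuilt in full precision using the weight values for 283.9 t of glass, precisely as stated by the question or the answer.
Per-material ignition loss:
  albite: 6.713 × 0.01310 = 0.08794 t
  magnesium carbonate: 26.23 × 0.5251 = 13.77 t
  tabular alumina: 81.76 × 0.003900 = 0.3189 t
  sand: 120.3 × 0.002000 = 0.2406 t
  strontianite: 14.55 × 0.3039 = 4.422 t
  TiO2: 53.70 × 0.01000 = 0.5370 t
Total LOI = 19.38 t
Glass = batch − LOI = 303.3 − 19.38 = 283.9 t

LOI loss = 19.38 t; glass = 283.9 t; yield = 93.61%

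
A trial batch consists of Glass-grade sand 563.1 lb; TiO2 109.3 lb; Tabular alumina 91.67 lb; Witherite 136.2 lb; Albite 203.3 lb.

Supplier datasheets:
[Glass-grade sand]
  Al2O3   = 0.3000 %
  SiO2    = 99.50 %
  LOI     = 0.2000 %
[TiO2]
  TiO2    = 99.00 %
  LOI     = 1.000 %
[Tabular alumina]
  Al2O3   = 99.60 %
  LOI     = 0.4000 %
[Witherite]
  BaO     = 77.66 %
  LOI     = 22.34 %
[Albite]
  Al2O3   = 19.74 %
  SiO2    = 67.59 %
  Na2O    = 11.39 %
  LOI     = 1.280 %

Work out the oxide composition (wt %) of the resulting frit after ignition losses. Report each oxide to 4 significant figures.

Glass mass = 1068 lb (batch 1104 − LOI 35.62).
Composition: BaO 9.904%, Al2O3 12.47%, TiO2 10.13%, SiO2 65.33%, Na2O 2.168%

Full float precision is maintained in all steps. Intermediates are displayed rounded off to 4 significant figures on the page. Each reported value receives exactly one rounding. The derived quantities are computed in exact precision (totals, LOI, five oxide percentages, net glass mass, yield) starting from the weights on 1068 lb of glass, as set out in either problem or answer.
Delivered oxide masses:
  BaO: 136.2·0.7766 = 105.8 lb
  Al2O3: 563.1·0.003000 + 91.67·0.9960 + 203.3·0.1974 = 133.1 lb
  TiO2: 109.3·0.9900 = 108.2 lb
  SiO2: 563.1·0.9950 + 203.3·0.6759 = 697.7 lb
  Na2O: 203.3·0.1139 = 23.16 lb
LOI: 563.1·0.002000 + 109.3·0.01000 + 91.67·0.004000 + 136.2·0.2234 + 203.3·0.01280 = 35.62 lb
Glass = total batch minus LOI = 1104 − 35.62 = 1068 lb (consistent with Σ oxide mass)
wt % = oxide mass / glass mass × 100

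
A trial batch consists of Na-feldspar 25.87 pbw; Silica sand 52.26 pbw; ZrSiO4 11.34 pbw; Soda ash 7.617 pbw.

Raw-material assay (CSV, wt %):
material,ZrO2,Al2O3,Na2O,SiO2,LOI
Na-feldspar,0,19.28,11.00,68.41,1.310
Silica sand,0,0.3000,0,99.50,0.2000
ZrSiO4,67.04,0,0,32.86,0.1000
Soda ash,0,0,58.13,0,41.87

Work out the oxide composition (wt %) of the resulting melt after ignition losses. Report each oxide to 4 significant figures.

Every computation holds exact precision through every step — mid-chain values are printed rounded off to 4 significant figures on the page — each reported value carries a single rounding. Derived quantities (four oxide percentages, ignition loss, net glass mass, the totals, the yield) are recomputed at full float precision from the batch weights for 93.44 pbw of glass as they appear in question or answer.
Delivered oxide masses:
  ZrO2: 11.34·0.6704 = 7.602 pbw
  Al2O3: 25.87·0.1928 + 52.26·0.003000 = 5.145 pbw
  Na2O: 25.87·0.1100 + 7.617·0.5813 = 7.273 pbw
  SiO2: 25.87·0.6841 + 52.26·0.9950 + 11.34·0.3286 = 73.42 pbw
LOI: 25.87·0.01310 + 52.26·0.002000 + 11.34·0.001000 + 7.617·0.4187 = 3.644 pbw
Net of LOI, the glass mass = 97.09 − 3.644 = 93.44 pbw (the oxide masses sum to this)
wt %: oxide over glass, times 100

Glass mass = 93.44 pbw (batch 97.09 − LOI 3.644).
Composition: ZrO2 8.136%, Al2O3 5.506%, Na2O 7.784%, SiO2 78.57%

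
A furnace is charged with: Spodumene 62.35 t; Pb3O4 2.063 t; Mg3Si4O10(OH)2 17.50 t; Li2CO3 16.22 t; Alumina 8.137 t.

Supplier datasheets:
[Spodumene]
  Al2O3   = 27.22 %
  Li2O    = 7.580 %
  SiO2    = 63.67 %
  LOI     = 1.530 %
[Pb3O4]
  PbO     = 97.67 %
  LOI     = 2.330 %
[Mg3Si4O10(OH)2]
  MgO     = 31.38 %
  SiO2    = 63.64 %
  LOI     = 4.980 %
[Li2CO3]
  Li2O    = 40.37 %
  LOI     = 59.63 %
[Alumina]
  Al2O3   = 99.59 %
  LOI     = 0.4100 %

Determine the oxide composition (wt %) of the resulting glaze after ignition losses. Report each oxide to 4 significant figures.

Glass mass = 94.69 t (batch 106.3 − LOI 11.58).
Composition: Al2O3 26.48%, PbO 2.128%, Li2O 11.91%, MgO 5.799%, SiO2 53.69%

Every computation maintains full precision through every step. The intermediate values are shown rounded to four significant figures within the worked lines — each reported result takes exactly one rounding. The derived quantities are carried using the weight values per 94.69 t of glass at full float precision (LOI, totals, yield, the five compositions, glass mass), precisely as stated by either problem or answer.
Oxide-by-oxide delivered mass:
  Al2O3: 62.35·0.2722 + 8.137·0.9959 = 25.08 t
  PbO: 2.063·0.9767 = 2.015 t
  Li2O: 62.35·0.07580 + 16.22·0.4037 = 11.27 t
  MgO: 17.50·0.3138 = 5.492 t
  SiO2: 62.35·0.6367 + 17.50·0.6364 = 50.84 t
LOI: 62.35·0.01530 + 2.063·0.02330 + 17.50·0.04980 + 16.22·0.5963 + 8.137·0.004100 = 11.58 t
Glass = total batch minus LOI = 106.3 − 11.58 = 94.69 t (= Σ oxide masses)
wt % = oxide mass / glass mass × 100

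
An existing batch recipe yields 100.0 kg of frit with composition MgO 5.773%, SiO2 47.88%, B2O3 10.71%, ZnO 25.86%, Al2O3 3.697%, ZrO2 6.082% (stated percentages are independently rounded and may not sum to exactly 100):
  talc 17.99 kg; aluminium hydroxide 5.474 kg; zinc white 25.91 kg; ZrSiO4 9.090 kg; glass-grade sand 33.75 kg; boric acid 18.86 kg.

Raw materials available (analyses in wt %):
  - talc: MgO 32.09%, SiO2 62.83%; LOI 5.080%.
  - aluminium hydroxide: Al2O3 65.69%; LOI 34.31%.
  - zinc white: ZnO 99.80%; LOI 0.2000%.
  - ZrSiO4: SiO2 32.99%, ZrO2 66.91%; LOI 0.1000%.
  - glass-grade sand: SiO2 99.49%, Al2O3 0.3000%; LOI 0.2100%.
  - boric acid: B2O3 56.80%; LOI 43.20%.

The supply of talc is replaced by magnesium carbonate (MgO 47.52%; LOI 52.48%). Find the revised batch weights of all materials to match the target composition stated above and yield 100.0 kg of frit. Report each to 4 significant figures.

Working values appear (rounded to 4 significant digits) in the working — the working math carries full precision through the solve. Each reported figure takes just one rounding. All derived quantities, including net glass mass, ignition loss, six oxide percentages, the yield, totals, are recomputed starting from the weights on 100.0 kg of glass in exact precision, exactly as shown in the question or the answer.
Target masses of each oxide per 100.0 kg frit:
  MgO: 5.773% × 100.0 = 5.773 kg
  SiO2: 47.88% × 100.0 = 47.88 kg
  B2O3: 10.71% × 100.0 = 10.71 kg
  ZnO: 25.86% × 100.0 = 25.86 kg
  Al2O3: 3.697% × 100.0 = 3.697 kg
  ZrO2: 6.082% × 100.0 = 6.082 kg
Per-oxide balance check applying the batch weights above, on the stated basis (oxide sums agree with the targets once rounding is allowed for):
  MgO: 12.15·0.4752 = 5.774 kg (target 5.773 kg)
  SiO2: 9.090·0.3299 + 45.11·0.9949 = 47.88 kg (target 47.88 kg)
  B2O3: 18.86·0.5680 = 10.71 kg (target 10.71 kg)
  ZnO: 25.91·0.9980 = 25.86 kg (target 25.86 kg)
  Al2O3: 5.422·0.6569 + 45.11·0.003000 = 3.697 kg (target 3.697 kg)
  ZrO2: 9.090·0.6691 = 6.082 kg (target 6.082 kg)
Mass balance on the glass: net batch after ignition = 100.0 kg (targets for the oxides total 100.0 kg; stated basis 100.0 kg — a pure rounding effect).
Batch total: Σ batch = 116.5 kg; Σ batch·LOI gives LOI loss = 16.54 kg; as yield: glass ÷ batch → 85.81%.

Revised batch per 100.0 kg frit:
  magnesium carbonate: 12.15 kg
  aluminium hydroxide: 5.422 kg
  zinc white: 25.91 kg
  ZrSiO4: 9.090 kg
  glass-grade sand: 45.11 kg
  boric acid: 18.86 kg
Total batch = 116.5 kg; LOI loss = 16.54 kg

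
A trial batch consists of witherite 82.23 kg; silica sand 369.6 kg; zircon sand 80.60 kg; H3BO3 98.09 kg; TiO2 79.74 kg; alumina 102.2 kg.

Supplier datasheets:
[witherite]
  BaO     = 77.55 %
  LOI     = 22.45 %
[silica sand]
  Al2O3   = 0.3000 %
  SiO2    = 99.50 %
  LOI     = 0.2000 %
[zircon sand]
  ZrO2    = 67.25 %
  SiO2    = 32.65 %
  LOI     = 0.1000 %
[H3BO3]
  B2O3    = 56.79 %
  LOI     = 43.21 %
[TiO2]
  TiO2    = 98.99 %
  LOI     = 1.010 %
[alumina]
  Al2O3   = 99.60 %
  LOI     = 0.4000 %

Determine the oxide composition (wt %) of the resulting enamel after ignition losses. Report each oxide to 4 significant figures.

Glass mass = 749.6 kg (batch 812.5 − LOI 62.88).
Composition: ZrO2 7.231%, TiO2 10.53%, Al2O3 13.73%, BaO 8.507%, B2O3 7.432%, SiO2 52.57%

Mid-chain values are displayed, with 4-significant-digit rounding, within the worked lines. The whole derivation holds full float precision in all steps; each reported result takes exactly one rounding. Derived quantities, which include ignition loss, glass mass, the totals, the yield, the six compositions, are re-derived at full float precision, precisely as stated by the problem or answer text, using the weight values for 749.6 kg of glass.
Delivered oxide masses:
  ZrO2: 80.60·0.6725 = 54.20 kg
  TiO2: 79.74·0.9899 = 78.93 kg
  Al2O3: 369.6·0.003000 + 102.2·0.9960 = 102.9 kg
  BaO: 82.23·0.7755 = 63.77 kg
  B2O3: 98.09·0.5679 = 55.71 kg
  SiO2: 369.6·0.9950 + 80.60·0.3265 = 394.1 kg
LOI: 82.23·0.2245 + 369.6·0.002000 + 80.60·0.001000 + 98.09·0.4321 + 79.74·0.01010 + 102.2·0.004000 = 62.88 kg
The glass mass, total less LOI, = 812.5 − 62.88 = 749.6 kg (matching Σ of the oxides)
each oxide over glass, ×100, is wt %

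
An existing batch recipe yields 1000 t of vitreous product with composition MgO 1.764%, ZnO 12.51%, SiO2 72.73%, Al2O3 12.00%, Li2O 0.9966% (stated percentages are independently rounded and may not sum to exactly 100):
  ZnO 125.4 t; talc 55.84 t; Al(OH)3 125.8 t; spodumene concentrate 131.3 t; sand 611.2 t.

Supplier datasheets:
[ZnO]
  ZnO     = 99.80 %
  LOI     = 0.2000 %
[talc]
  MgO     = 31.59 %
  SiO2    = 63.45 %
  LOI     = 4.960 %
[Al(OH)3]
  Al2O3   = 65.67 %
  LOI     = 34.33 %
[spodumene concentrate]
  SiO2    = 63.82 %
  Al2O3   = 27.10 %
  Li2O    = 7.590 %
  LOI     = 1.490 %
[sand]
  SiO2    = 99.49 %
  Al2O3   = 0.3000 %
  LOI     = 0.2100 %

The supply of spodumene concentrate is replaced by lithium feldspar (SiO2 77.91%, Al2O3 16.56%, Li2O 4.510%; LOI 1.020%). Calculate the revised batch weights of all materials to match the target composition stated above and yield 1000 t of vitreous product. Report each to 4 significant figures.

Revised batch per 1000 t vitreous product:
  ZnO: 125.4 t
  talc: 55.84 t
  Al(OH)3: 124.6 t
  lithium feldspar: 221.0 t
  sand: 522.4 t
Total batch = 1049 t; LOI loss = 49.15 t

The working math holds full precision end to end — values along the way are printed, with 4-significant-figure rounding, within the worked lines; every reported number takes exactly one rounding. The derived quantities are re-derived using the weight values for 1000 t of glass at full precision (totals, LOI, the five compositions, yield, net glass mass), as given in problem or answer.
Per-oxide target masses for 1000 t vitreous product:
  MgO: 1.764% × 1000 = 17.64 t
  ZnO: 12.51% × 1000 = 125.1 t
  SiO2: 72.73% × 1000 = 727.3 t
  Al2O3: 12.00% × 1000 = 120.0 t
  Li2O: 0.9966% × 1000 = 9.966 t
Checking each oxide sum given the weights on record, at the basis given (each sum matches its target mass inside rounding margins):
  MgO: 55.84·0.3159 = 17.64 t (target 17.64 t)
  ZnO: 125.4·0.9980 = 125.1 t (target 125.1 t)
  SiO2: 55.84·0.6345 + 221.0·0.7791 + 522.4·0.9949 = 727.3 t (target 727.3 t)
  Al2O3: 124.6·0.6567 + 221.0·0.1656 + 522.4·0.003000 = 120.0 t (target 120.0 t)
  Li2O: 221.0·0.04510 = 9.967 t (target 9.966 t)
Glass mass check: net batch after ignition = 1000 t (the targets, summed, come to 1000 t; basis as stated: 1000 t — a pure rounding effect).
Whole-batch sum: Σ batch = 1049 t; Σ batch·LOI gives LOI loss = 49.15 t; glass ÷ batch gives a yield of 95.32%.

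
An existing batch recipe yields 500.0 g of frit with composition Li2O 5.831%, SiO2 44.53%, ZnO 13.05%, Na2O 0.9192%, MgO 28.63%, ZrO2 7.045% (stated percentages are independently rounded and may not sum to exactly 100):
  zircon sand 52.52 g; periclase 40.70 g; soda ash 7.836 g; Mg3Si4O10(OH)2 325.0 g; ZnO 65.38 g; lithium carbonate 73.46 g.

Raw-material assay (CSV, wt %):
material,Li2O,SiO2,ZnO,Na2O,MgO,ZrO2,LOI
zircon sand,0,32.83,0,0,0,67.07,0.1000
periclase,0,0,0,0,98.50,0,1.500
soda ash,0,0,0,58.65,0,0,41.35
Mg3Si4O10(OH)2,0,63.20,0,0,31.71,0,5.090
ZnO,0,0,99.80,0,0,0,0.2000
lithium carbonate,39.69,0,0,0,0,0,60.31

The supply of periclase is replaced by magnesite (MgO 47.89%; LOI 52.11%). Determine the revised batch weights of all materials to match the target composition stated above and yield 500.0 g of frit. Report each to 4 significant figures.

Revised batch per 500.0 g frit:
  zircon sand: 52.52 g
  magnesite: 83.71 g
  soda ash: 7.836 g
  Mg3Si4O10(OH)2: 325.0 g
  ZnO: 65.38 g
  lithium carbonate: 73.46 g
Total batch = 607.9 g; LOI loss = 107.9 g

Values along the way appear, rounded to 4 significant digits, between the steps — every computation maintains full float precision throughout. Every reported value receives exactly one rounding. The derived quantities are recomputed at exact precision (net glass mass, the yield, LOI, the totals, the six compositions) using the weight values on 500.0 g of glass, precisely as stated by question or answer.
Oxide mass targets, per 500.0 g frit:
  Li2O: 5.831% × 500.0 = 29.16 g
  SiO2: 44.53% × 500.0 = 222.6 g
  ZnO: 13.05% × 500.0 = 65.25 g
  Na2O: 0.9192% × 500.0 = 4.596 g
  MgO: 28.63% × 500.0 = 143.2 g
  ZrO2: 7.045% × 500.0 = 35.22 g
Oxide-by-oxide audit with the batch weights as given, at the basis given (summed amounts equal target values once rounding is allowed for):
  Li2O: 73.46·0.3969 = 29.16 g (target 29.16 g)
  SiO2: 52.52·0.3283 + 325.0·0.6320 = 222.6 g (target 222.6 g)
  ZnO: 65.38·0.9980 = 65.25 g (target 65.25 g)
  Na2O: 7.836·0.5865 = 4.596 g (target 4.596 g)
  MgO: 83.71·0.4789 + 325.0·0.3171 = 143.1 g (target 143.2 g)
  ZrO2: 52.52·0.6707 = 35.23 g (target 35.22 g)
Glass-mass sanity pass: batch total minus LOI = 500.0 g (the targets, summed, come to 500.0 g; the stated basis being 500.0 g — any gap is answer rounding).
Batch total: Σ batch = 607.9 g; LOI loss = Σ batch·LOI = 107.9 g; as yield: glass ÷ batch → 82.25%.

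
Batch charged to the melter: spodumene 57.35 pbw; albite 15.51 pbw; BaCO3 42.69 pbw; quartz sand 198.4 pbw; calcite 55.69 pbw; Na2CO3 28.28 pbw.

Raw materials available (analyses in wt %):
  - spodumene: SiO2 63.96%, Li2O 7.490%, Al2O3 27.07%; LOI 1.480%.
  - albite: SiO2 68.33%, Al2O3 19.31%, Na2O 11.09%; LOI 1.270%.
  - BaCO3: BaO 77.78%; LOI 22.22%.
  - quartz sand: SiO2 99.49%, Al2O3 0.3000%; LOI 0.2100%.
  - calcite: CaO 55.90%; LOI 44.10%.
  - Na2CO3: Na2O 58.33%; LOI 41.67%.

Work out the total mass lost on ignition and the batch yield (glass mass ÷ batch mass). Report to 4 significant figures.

Each numeric step holds exact precision in every operation — values along the way are displayed rounded to 4 significant figures on the page — each reported result sees exactly one rounding; derived quantities (LOI, the six compositions, the totals, glass mass, the yield) are recomputed in exact precision starting from the weights for 350.6 pbw of glass, as they appear in the problem or the answer.
Material-by-material LOI:
  spodumene: 57.35 × 0.01480 = 0.8488 pbw
  albite: 15.51 × 0.01270 = 0.1970 pbw
  BaCO3: 42.69 × 0.2222 = 9.486 pbw
  quartz sand: 198.4 × 0.002100 = 0.4166 pbw
  calcite: 55.69 × 0.4410 = 24.56 pbw
  Na2CO3: 28.28 × 0.4167 = 11.78 pbw
Total LOI = 47.29 pbw
Glass = batch − LOI = 397.9 − 47.29 = 350.6 pbw

LOI loss = 47.29 pbw; glass = 350.6 pbw; yield = 88.12%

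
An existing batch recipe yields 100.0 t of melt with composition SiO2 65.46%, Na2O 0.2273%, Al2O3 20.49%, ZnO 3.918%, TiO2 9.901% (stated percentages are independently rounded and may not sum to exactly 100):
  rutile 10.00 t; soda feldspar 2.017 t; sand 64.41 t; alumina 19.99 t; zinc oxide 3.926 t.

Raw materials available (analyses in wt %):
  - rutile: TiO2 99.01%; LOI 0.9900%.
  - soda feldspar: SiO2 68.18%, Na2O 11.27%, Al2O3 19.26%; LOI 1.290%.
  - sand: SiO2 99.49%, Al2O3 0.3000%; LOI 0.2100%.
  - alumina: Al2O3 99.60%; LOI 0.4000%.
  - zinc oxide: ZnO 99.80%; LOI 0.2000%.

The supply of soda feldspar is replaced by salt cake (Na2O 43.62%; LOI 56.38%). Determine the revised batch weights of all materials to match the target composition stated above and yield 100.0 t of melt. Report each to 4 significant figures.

Working values are displayed (rounded to four significant digits) within the worked lines; all arithmetic carries full precision in every operation; each reported value is rounded exactly once. The derived quantities (the totals, the five compositions, yield, net glass mass, LOI) are recomputed starting from the weights on 100.0 t of glass in exact precision, precisely as stated by the problem or answer text.
Oxide mass targets, per 100.0 t melt:
  SiO2: 65.46% × 100.0 = 65.46 t
  Na2O: 0.2273% × 100.0 = 0.2273 t
  Al2O3: 20.49% × 100.0 = 20.49 t
  ZnO: 3.918% × 100.0 = 3.918 t
  TiO2: 9.901% × 100.0 = 9.901 t
Sums-versus-targets review applying the batch weights above, at the basis given (every target is met by its sum up to rounding of the answer):
  SiO2: 65.80·0.9949 = 65.46 t (target 65.46 t)
  Na2O: 0.5211·0.4362 = 0.2273 t (target 0.2273 t)
  Al2O3: 65.80·0.003000 + 20.37·0.9960 = 20.49 t (target 20.49 t)
  ZnO: 3.926·0.9980 = 3.918 t (target 3.918 t)
  TiO2: 10.00·0.9901 = 9.901 t (target 9.901 t)
Consistency of the glass mass: net batch after ignition = 100.0 t (oxide target masses add up to 100.0 t; against the stated basis, 100.0 t — deltas are rounding alone).
Whole-batch sum: Σ batch = 100.6 t; ignition loss, Σ(batch × LOI) = 0.6203 t; yield: glass divided by total = 99.38%.

Revised batch per 100.0 t melt:
  rutile: 10.00 t
  salt cake: 0.5211 t
  sand: 65.80 t
  alumina: 20.37 t
  zinc oxide: 3.926 t
Total batch = 100.6 t; LOI loss = 0.6203 t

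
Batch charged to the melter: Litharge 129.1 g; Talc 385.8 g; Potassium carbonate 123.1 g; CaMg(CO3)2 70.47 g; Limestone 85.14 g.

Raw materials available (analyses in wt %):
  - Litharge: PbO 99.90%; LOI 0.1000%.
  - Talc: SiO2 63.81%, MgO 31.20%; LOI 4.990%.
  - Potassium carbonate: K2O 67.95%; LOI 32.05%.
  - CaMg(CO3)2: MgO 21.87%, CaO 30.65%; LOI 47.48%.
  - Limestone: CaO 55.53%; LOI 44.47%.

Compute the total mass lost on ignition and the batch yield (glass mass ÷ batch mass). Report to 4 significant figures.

All internal work maintains exact precision end to end. The intermediate values are displayed, rounded to four significant figures, on the page — exactly one rounding lands on each reported figure — the derived quantities (glass mass, totals, LOI, the five compositions, the yield) are rebuilt from the batch weights at 663.5 g of glass at full float precision as written in question or answer.
LOI of each material in turn:
  Litharge: 129.1 × 0.001000 = 0.1291 g
  Talc: 385.8 × 0.04990 = 19.25 g
  Potassium carbonate: 123.1 × 0.3205 = 39.45 g
  CaMg(CO3)2: 70.47 × 0.4748 = 33.46 g
  Limestone: 85.14 × 0.4447 = 37.86 g
Total LOI = 130.2 g
Glass = batch − LOI = 793.6 − 130.2 = 663.5 g

LOI loss = 130.2 g; glass = 663.5 g; yield = 83.60%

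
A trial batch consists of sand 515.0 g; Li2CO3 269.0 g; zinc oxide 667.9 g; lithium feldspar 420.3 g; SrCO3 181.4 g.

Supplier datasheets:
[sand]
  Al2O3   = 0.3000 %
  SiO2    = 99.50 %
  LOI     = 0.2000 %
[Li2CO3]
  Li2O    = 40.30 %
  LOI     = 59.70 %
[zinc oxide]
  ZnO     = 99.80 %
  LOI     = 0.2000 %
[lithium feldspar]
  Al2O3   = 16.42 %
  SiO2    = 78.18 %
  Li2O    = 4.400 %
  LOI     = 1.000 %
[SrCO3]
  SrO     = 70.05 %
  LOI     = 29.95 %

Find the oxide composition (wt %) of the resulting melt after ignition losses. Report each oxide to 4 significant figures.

The intermediate values are shown rounded to four significant figures within the worked lines — the whole derivation carries exact precision all the way through; a single rounding finalizes every reported number — the derived quantities, including ignition loss, the five compositions, totals, net glass mass, yield, are recomputed using the weight values for 1832 g of glass in full float precision, precisely as stated by question or answer.
Delivered oxide masses:
  Al2O3: 515.0·0.003000 + 420.3·0.1642 = 70.56 g
  ZnO: 667.9·0.9980 = 666.6 g
  SiO2: 515.0·0.9950 + 420.3·0.7818 = 841.0 g
  SrO: 181.4·0.7005 = 127.1 g
  Li2O: 269.0·0.4030 + 420.3·0.04400 = 126.9 g
LOI: 515.0·0.002000 + 269.0·0.5970 + 667.9·0.002000 + 420.3·0.01000 + 181.4·0.2995 = 221.5 g
Glass mass = batch − LOI = 2054 − 221.5 = 1832 g (= Σ oxide masses)
wt % = 100 × oxide mass / glass mass

Glass mass = 1832 g (batch 2054 − LOI 221.5).
Composition: Al2O3 3.851%, ZnO 36.38%, SiO2 45.90%, SrO 6.936%, Li2O 6.926%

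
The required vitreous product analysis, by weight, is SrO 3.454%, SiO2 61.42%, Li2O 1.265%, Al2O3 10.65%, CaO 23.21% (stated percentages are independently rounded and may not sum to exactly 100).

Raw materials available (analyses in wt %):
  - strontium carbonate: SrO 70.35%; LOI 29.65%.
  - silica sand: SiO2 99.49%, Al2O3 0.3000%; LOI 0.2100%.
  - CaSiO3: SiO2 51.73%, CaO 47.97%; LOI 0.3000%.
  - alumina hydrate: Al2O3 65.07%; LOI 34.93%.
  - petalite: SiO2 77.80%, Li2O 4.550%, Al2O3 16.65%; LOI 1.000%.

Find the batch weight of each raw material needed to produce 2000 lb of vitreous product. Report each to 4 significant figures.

Mid-chain values appear, with 4-significant-figure rounding, in the printout — all internal work holds full precision in all steps. Every reported value undergoes a single rounding; all derived quantities (net glass mass, totals, ignition loss, the yield, the five compositions) are re-derived from the weighed amounts at 2000 lb of glass in full float precision as quoted within problem or answer.
The oxide mass targets at 2000 lb vitreous product:
  SrO: 3.454% × 2000 = 69.08 lb
  SiO2: 61.42% × 2000 = 1228 lb
  Li2O: 1.265% × 2000 = 25.30 lb
  Al2O3: 10.65% × 2000 = 213.0 lb
  CaO: 23.21% × 2000 = 464.2 lb
Checking each oxide sum applying the batch weights above, against the basis in use (sums match the target masses exact up to rounding of places):
  SrO: 98.19·0.7035 = 69.08 lb (target 69.08 lb)
  SiO2: 296.7·0.9949 + 967.7·0.5173 + 556.0·0.7780 = 1228 lb (target 1228 lb)
  Li2O: 556.0·0.04550 = 25.30 lb (target 25.30 lb)
  Al2O3: 296.7·0.003000 + 183.7·0.6507 + 556.0·0.1665 = 213.0 lb (target 213.0 lb)
  CaO: 967.7·0.4797 = 464.2 lb (target 464.2 lb)
Glass-mass sanity pass: Σ batch − LOI loss = 2000 lb (per-oxide target masses sum to 2000 lb; with the basis standing at 2000 lb — any gap is answer rounding).
Batch grand total — Σ batch = 2102 lb; LOI loss = Σ batch·LOI = 102.4 lb; the yield ratio, glass ÷ batch: 95.13%.

Batch per 2000 lb vitreous product:
  strontium carbonate: 98.19 lb
  silica sand: 296.7 lb
  CaSiO3: 967.7 lb
  alumina hydrate: 183.7 lb
  petalite: 556.0 lb
Total batch = 2102 lb; LOI loss = 102.4 lb; yield = 95.13%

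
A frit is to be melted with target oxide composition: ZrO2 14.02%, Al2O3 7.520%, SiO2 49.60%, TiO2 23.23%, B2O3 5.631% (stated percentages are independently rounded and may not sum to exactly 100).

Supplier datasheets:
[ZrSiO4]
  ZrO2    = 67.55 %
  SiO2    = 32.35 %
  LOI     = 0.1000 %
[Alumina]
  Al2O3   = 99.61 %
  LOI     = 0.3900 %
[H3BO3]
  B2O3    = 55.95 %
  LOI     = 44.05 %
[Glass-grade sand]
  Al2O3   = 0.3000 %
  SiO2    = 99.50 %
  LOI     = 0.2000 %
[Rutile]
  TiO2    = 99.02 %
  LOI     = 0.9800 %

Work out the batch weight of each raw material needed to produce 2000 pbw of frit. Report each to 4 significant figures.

The intermediate values appear rounded to 4 significant digits within the worked lines. All arithmetic carries full precision from first step to last — each reported value includes exactly one rounding. The derived quantities, including the yield, totals, glass mass, ignition loss, the five compositions, are computed from the batch weights per 2000 pbw of glass in exact precision, as they appear in the problem or the answer.
Oxide mass targets, per 2000 pbw frit:
  ZrO2: 14.02% × 2000 = 280.4 pbw
  Al2O3: 7.520% × 2000 = 150.4 pbw
  SiO2: 49.60% × 2000 = 992.0 pbw
  TiO2: 23.23% × 2000 = 464.6 pbw
  B2O3: 5.631% × 2000 = 112.6 pbw
A balance pass over the oxides, on the weights just shown, under the basis named above (sum by sum, the targets are met net of answer rounding effects):
  ZrO2: 415.1·0.6755 = 280.4 pbw (target 280.4 pbw)
  Al2O3: 148.4·0.9961 + 862.0·0.003000 = 150.4 pbw (target 150.4 pbw)
  SiO2: 415.1·0.3235 + 862.0·0.9950 = 992.0 pbw (target 992.0 pbw)
  TiO2: 469.2·0.9902 = 464.6 pbw (target 464.6 pbw)
  B2O3: 201.3·0.5595 = 112.6 pbw (target 112.6 pbw)
Glass-mass sanity pass: total batch − LOI = 2000 pbw (the targets, summed, come to 2000 pbw; the stated basis being 2000 pbw — deltas are rounding alone).
Batch total: Σ batch = 2096 pbw; LOI removed, Σ of batch·LOI: 95.99 pbw; yield, glass over the total, = 95.42%.

Batch per 2000 pbw frit:
  ZrSiO4: 415.1 pbw
  Alumina: 148.4 pbw
  H3BO3: 201.3 pbw
  Glass-grade sand: 862.0 pbw
  Rutile: 469.2 pbw
Total batch = 2096 pbw; LOI loss = 95.99 pbw; yield = 95.42%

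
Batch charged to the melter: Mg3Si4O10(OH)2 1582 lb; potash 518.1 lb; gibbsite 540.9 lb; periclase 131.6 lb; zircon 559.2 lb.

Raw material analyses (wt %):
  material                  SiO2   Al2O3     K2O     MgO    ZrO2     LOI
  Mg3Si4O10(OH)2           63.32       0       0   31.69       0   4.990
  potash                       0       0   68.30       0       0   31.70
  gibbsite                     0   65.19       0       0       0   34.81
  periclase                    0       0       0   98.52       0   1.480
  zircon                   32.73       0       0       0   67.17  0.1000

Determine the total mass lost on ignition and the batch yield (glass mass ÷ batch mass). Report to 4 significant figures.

LOI loss = 434.0 lb; glass = 2898 lb; yield = 86.97%

Full precision is carried through the solve; mid-chain values are printed (rounded to four significant figures) in the working; a single rounding finalizes each reported figure — derived quantities, which include net glass mass, the five compositions, ignition loss, yield, totals, are computed at full float precision, exactly as shown in the problem or the answer, from the weighed amounts on 2898 lb of glass.
Material-by-material LOI:
  Mg3Si4O10(OH)2: 1582 × 0.04990 = 78.94 lb
  potash: 518.1 × 0.3170 = 164.2 lb
  gibbsite: 540.9 × 0.3481 = 188.3 lb
  periclase: 131.6 × 0.01480 = 1.948 lb
  zircon: 559.2 × 0.001000 = 0.5592 lb
Total LOI = 434.0 lb
Glass = batch − LOI = 3332 − 434.0 = 2898 lb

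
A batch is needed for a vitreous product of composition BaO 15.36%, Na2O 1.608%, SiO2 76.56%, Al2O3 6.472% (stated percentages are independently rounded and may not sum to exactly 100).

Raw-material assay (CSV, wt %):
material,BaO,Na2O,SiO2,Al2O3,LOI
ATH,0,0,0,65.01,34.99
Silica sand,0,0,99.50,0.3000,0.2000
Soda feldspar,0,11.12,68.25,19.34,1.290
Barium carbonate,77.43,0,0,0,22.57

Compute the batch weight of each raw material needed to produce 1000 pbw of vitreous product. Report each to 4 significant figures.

Batch per 1000 pbw vitreous product:
  ATH: 53.44 pbw
  Silica sand: 670.3 pbw
  Soda feldspar: 144.6 pbw
  Barium carbonate: 198.4 pbw
Total batch = 1067 pbw; LOI loss = 66.68 pbw; yield = 93.75%

The intermediate values are shown, with 4-significant-figure rounding, as written — full float precision is maintained through every step; every reported result sees exactly one rounding. Derived quantities, which include net glass mass, yield, the four compositions, ignition loss, the totals, are rebuilt at full precision, as given in question or answer, using the weight values on 1000 pbw of glass.
Oxide mass targets, per 1000 pbw vitreous product:
  BaO: 15.36% × 1000 = 153.6 pbw
  Na2O: 1.608% × 1000 = 16.08 pbw
  SiO2: 76.56% × 1000 = 765.6 pbw
  Al2O3: 6.472% × 1000 = 64.72 pbw
Mass-balance tally per oxide with the batch weights as given, at the basis given (each sum matches its target mass up to rounding of the answer):
  BaO: 198.4·0.7743 = 153.6 pbw (target 153.6 pbw)
  Na2O: 144.6·0.1112 = 16.08 pbw (target 16.08 pbw)
  SiO2: 670.3·0.9950 + 144.6·0.6825 = 765.6 pbw (target 765.6 pbw)
  Al2O3: 53.44·0.6501 + 670.3·0.003000 + 144.6·0.1934 = 64.72 pbw (target 64.72 pbw)
Mass balance on the glass: the batch minus its LOI: 1000 pbw (oxide target masses add up to 1000 pbw; stated basis 1000 pbw — a pure rounding effect).
Whole-batch sum: Σ batch = 1067 pbw; LOI loss = Σ batch·LOI = 66.68 pbw; glass ÷ batch gives a yield of 93.75%.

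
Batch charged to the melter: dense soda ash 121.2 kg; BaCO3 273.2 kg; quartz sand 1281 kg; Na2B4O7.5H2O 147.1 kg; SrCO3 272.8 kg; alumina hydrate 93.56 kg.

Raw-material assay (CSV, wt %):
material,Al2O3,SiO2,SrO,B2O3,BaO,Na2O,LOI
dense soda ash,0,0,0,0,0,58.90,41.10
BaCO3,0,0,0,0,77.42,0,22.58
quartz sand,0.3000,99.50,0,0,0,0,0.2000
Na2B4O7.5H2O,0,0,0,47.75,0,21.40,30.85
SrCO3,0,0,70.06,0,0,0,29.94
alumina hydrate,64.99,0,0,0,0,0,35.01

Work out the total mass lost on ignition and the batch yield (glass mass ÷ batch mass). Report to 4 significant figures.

LOI loss = 273.9 kg; glass = 1915 kg; yield = 87.49%

Values along the way are shown, rounded to 4 significant digits, across the worked steps. All internal work keeps full precision at all times. Every reported figure is rounded once only; the derived quantities (totals, six oxide percentages, ignition loss, glass mass, the yield) are computed starting from the weights on 1915 kg of glass at exact precision as set out in question or answer.
Ignition loss by material:
  dense soda ash: 121.2 × 0.4110 = 49.81 kg
  BaCO3: 273.2 × 0.2258 = 61.69 kg
  quartz sand: 1281 × 0.002000 = 2.562 kg
  Na2B4O7.5H2O: 147.1 × 0.3085 = 45.38 kg
  SrCO3: 272.8 × 0.2994 = 81.68 kg
  alumina hydrate: 93.56 × 0.3501 = 32.76 kg
Total LOI = 273.9 kg
Glass = batch − LOI = 2189 − 273.9 = 1915 kg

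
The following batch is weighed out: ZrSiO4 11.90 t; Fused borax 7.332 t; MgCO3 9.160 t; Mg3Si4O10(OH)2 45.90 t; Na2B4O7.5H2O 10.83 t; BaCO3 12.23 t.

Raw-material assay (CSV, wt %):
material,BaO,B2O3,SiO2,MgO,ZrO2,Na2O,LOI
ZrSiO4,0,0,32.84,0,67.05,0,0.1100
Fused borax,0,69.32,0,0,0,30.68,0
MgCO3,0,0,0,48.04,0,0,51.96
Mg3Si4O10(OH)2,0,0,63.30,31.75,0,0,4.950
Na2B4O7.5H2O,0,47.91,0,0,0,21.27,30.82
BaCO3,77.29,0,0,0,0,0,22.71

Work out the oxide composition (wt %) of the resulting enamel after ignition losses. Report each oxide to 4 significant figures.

Full precision is kept from first step to last. In-progress results appear rounded off to 4 significant digits in the working — exactly one rounding is applied to each reported figure; the derived quantities (LOI, net glass mass, the totals, yield, the six compositions) are rebuilt in full precision from the batch weights per 84.19 t of glass as written in the problem or the answer.
Oxide-by-oxide delivered mass:
  BaO: 12.23·0.7729 = 9.453 t
  B2O3: 7.332·0.6932 + 10.83·0.4791 = 10.27 t
  SiO2: 11.90·0.3284 + 45.90·0.6330 = 32.96 t
  MgO: 9.160·0.4804 + 45.90·0.3175 = 18.97 t
  ZrO2: 11.90·0.6705 = 7.979 t
  Na2O: 7.332·0.3068 + 10.83·0.2127 = 4.553 t
LOI: 11.90·0.001100 + 9.160·0.5196 + 45.90·0.04950 + 10.83·0.3082 + 12.23·0.2271 = 13.16 t
Glass mass = batch − LOI = 97.35 − 13.16 = 84.19 t (= the summed oxide contributions)
wt % = oxide mass / glass mass × 100

Glass mass = 84.19 t (batch 97.35 − LOI 13.16).
Composition: BaO 11.23%, B2O3 12.20%, SiO2 39.15%, MgO 22.54%, ZrO2 9.477%, Na2O 5.408%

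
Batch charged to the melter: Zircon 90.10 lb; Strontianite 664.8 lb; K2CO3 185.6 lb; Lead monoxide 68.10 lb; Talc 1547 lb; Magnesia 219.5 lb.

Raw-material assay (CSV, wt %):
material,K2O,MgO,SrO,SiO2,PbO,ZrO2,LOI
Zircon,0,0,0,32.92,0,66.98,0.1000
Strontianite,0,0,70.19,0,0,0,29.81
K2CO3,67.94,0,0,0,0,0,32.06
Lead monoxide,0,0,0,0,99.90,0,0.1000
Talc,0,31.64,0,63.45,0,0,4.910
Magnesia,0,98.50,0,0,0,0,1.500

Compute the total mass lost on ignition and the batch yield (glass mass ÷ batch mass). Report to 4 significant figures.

Every computation maintains full precision in every operation; values along the way are printed, rounded to four significant figures, within the worked lines; each reported value takes just one rounding; all derived quantities are carried in full precision (six oxide percentages, totals, LOI, yield, glass mass) from the weighed amounts per 2438 lb of glass as written in the question or the answer.
Each material's LOI contribution:
  Zircon: 90.10 × 0.001000 = 0.09010 lb
  Strontianite: 664.8 × 0.2981 = 198.2 lb
  K2CO3: 185.6 × 0.3206 = 59.50 lb
  Lead monoxide: 68.10 × 0.001000 = 0.06810 lb
  Talc: 1547 × 0.04910 = 75.96 lb
  Magnesia: 219.5 × 0.01500 = 3.292 lb
Total LOI = 337.1 lb
Glass = batch − LOI = 2775 − 337.1 = 2438 lb

LOI loss = 337.1 lb; glass = 2438 lb; yield = 87.85%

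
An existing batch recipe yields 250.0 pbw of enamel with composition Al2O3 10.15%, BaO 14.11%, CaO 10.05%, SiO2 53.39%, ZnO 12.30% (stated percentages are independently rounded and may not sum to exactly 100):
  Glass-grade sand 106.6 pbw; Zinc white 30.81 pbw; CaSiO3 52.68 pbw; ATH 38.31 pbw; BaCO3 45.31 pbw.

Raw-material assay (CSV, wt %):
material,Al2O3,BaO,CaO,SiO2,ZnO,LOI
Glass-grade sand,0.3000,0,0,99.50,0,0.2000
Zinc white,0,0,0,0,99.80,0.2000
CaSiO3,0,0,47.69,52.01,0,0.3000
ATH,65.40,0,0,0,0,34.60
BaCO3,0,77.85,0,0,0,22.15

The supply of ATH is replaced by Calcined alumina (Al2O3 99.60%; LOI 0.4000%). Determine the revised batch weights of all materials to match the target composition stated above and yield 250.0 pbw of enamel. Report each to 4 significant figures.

Revised batch per 250.0 pbw enamel:
  Glass-grade sand: 106.6 pbw
  Zinc white: 30.81 pbw
  CaSiO3: 52.68 pbw
  Calcined alumina: 25.16 pbw
  BaCO3: 45.31 pbw
Total batch = 260.6 pbw; LOI loss = 10.57 pbw

Each numeric step maintains exact precision from start to finish; values along the way appear, with 4-significant-figure rounding, alongside each step; exactly one rounding is applied to every reported value — all derived quantities (LOI, yield, the totals, five oxide percentages, net glass mass) are computed using the weight values at 250.0 pbw of glass in full precision exactly as shown in either problem or answer.
Target masses of each oxide per 250.0 pbw enamel:
  Al2O3: 10.15% × 250.0 = 25.38 pbw
  BaO: 14.11% × 250.0 = 35.28 pbw
  CaO: 10.05% × 250.0 = 25.12 pbw
  SiO2: 53.39% × 250.0 = 133.5 pbw
  ZnO: 12.30% × 250.0 = 30.75 pbw
Per-oxide balance check per the reported batch figures, at the basis given (sum by sum, the targets are met inside rounding margins):
  Al2O3: 106.6·0.003000 + 25.16·0.9960 = 25.38 pbw (target 25.38 pbw)
  BaO: 45.31·0.7785 = 35.27 pbw (target 35.28 pbw)
  CaO: 52.68·0.4769 = 25.12 pbw (target 25.12 pbw)
  SiO2: 106.6·0.9950 + 52.68·0.5201 = 133.5 pbw (target 133.5 pbw)
  ZnO: 30.81·0.9980 = 30.75 pbw (target 30.75 pbw)
Glass mass check: total charge less LOI = 250.0 pbw (the Σ of target masses is 250.0 pbw; with the basis standing at 250.0 pbw — deltas are rounding alone).
Batch total: Σ batch = 260.6 pbw; the LOI term Σ batch·LOI equals 10.57 pbw; glass ÷ batch gives a yield of 95.94%.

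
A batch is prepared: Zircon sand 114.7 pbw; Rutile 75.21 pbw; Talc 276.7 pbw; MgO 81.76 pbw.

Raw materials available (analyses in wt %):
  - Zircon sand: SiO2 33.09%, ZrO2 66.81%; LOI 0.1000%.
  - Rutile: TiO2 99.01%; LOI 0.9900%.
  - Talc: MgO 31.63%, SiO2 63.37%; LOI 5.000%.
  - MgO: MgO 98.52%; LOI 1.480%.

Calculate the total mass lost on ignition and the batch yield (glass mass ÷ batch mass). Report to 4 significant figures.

LOI loss = 15.90 pbw; glass = 532.5 pbw; yield = 97.10%

Each numeric step maintains full float precision end to end — intermediates are printed rounded to four significant digits within the worked lines. Every reported result takes exactly one rounding — all derived quantities (net glass mass, the four compositions, ignition loss, the yield, totals) are recomputed at full precision using the weight values at 532.5 pbw of glass, exactly as printed in the problem or answer text.
LOI of each material in turn:
  Zircon sand: 114.7 × 0.001000 = 0.1147 pbw
  Rutile: 75.21 × 0.009900 = 0.7446 pbw
  Talc: 276.7 × 0.05000 = 13.84 pbw
  MgO: 81.76 × 0.01480 = 1.210 pbw
Total LOI = 15.90 pbw
Glass = batch − LOI = 548.4 − 15.90 = 532.5 pbw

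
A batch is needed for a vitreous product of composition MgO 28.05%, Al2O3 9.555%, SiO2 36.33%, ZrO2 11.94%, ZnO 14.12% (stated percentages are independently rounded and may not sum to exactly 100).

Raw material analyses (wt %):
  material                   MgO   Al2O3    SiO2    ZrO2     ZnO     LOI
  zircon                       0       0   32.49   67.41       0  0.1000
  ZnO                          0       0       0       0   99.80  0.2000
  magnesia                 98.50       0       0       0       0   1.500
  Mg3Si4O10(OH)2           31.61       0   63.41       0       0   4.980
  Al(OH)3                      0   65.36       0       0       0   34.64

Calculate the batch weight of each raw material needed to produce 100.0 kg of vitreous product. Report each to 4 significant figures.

Every computation carries full precision through every step; the intermediate values are displayed, rounded to 4 significant digits, when written out — every reported value is rounded just once — the derived quantities, including the yield, totals, net glass mass, LOI, five oxide percentages, are carried from the batch weights for 100.0 kg of glass in full precision, exactly as shown in the question or the answer.
Per-oxide target masses for 100.0 kg vitreous product:
  MgO: 28.05% × 100.0 = 28.05 kg
  Al2O3: 9.555% × 100.0 = 9.555 kg
  SiO2: 36.33% × 100.0 = 36.33 kg
  ZrO2: 11.94% × 100.0 = 11.94 kg
  ZnO: 14.12% × 100.0 = 14.12 kg
Balance tally, oxide-wise, given the weights on record, at the basis given (every target is met by its sum up to rounding of the answer):
  MgO: 13.00·0.9850 + 48.22·0.3161 = 28.05 kg (target 28.05 kg)
  Al2O3: 14.62·0.6536 = 9.556 kg (target 9.555 kg)
  SiO2: 17.71·0.3249 + 48.22·0.6341 = 36.33 kg (target 36.33 kg)
  ZrO2: 17.71·0.6741 = 11.94 kg (target 11.94 kg)
  ZnO: 14.15·0.9980 = 14.12 kg (target 14.12 kg)
Glass-mass closure: batch Σ − ignition loss = 99.99 kg (per-oxide target masses sum to 100.0 kg; versus the stated basis of 100.0 kg — differing by rounding only).
Adding the batch up: Σ batch = 107.7 kg; Σ batch·LOI gives LOI loss = 7.707 kg; yield = glass ÷ total batch = 92.84%.

Batch per 100.0 kg vitreous product:
  zircon: 17.71 kg
  ZnO: 14.15 kg
  magnesia: 13.00 kg
  Mg3Si4O10(OH)2: 48.22 kg
  Al(OH)3: 14.62 kg
Total batch = 107.7 kg; LOI loss = 7.707 kg; yield = 92.84%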